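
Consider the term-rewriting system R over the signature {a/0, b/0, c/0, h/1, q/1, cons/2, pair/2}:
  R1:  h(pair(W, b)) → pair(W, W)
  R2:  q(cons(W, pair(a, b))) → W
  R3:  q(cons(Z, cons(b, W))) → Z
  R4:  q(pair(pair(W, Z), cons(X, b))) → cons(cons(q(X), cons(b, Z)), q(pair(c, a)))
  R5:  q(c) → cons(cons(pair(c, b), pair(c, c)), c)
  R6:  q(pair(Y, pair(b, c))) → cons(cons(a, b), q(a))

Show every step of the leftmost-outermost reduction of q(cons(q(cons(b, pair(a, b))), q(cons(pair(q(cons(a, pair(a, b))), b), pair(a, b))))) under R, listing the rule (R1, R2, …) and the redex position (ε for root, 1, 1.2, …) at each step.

b

1. q(cons(q(cons(b, pair(a, b))), q(cons(pair(q(cons(a, pair(a, b))), b), pair(a, b)))))  →  q(cons(b, q(cons(pair(q(cons(a, pair(a, b))), b), pair(a, b)))))   [R2 at 1.1]
2. q(cons(b, q(cons(pair(q(cons(a, pair(a, b))), b), pair(a, b)))))  →  q(cons(b, pair(q(cons(a, pair(a, b))), b)))   [R2 at 1.2]
3. q(cons(b, pair(q(cons(a, pair(a, b))), b)))  →  q(cons(b, pair(a, b)))   [R2 at 1.2.1]
4. q(cons(b, pair(a, b)))  →  b   [R2 at ε]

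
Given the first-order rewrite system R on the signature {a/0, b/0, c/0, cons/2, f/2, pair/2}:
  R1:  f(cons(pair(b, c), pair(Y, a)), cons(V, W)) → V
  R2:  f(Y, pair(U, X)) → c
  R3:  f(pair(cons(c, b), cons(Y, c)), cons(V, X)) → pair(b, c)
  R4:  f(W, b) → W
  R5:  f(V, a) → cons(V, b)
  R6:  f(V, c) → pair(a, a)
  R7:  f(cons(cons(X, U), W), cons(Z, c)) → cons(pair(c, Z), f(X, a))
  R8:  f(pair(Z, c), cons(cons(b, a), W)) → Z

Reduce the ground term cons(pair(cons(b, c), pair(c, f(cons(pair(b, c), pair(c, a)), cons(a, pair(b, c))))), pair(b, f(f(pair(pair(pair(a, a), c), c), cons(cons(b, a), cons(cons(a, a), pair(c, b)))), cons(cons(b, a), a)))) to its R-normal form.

cons(pair(cons(b, c), pair(c, a)), pair(b, pair(a, a)))

1. cons(pair(cons(b, c), pair(c, f(cons(pair(b, c), pair(c, a)), cons(a, pair(b, c))))), pair(b, f(f(pair(pair(pair(a, a), c), c), cons(cons(b, a), cons(cons(a, a), pair(c, b)))), cons(cons(b, a), a))))  →  cons(pair(cons(b, c), pair(c, a)), pair(b, f(f(pair(pair(pair(a, a), c), c), cons(cons(b, a), cons(cons(a, a), pair(c, b)))), cons(cons(b, a), a))))   [R1 at 1.2.2]
2. cons(pair(cons(b, c), pair(c, a)), pair(b, f(f(pair(pair(pair(a, a), c), c), cons(cons(b, a), cons(cons(a, a), pair(c, b)))), cons(cons(b, a), a))))  →  cons(pair(cons(b, c), pair(c, a)), pair(b, f(pair(pair(a, a), c), cons(cons(b, a), a))))   [R8 at 2.2.1]
3. cons(pair(cons(b, c), pair(c, a)), pair(b, f(pair(pair(a, a), c), cons(cons(b, a), a))))  →  cons(pair(cons(b, c), pair(c, a)), pair(b, pair(a, a)))   [R8 at 2.2]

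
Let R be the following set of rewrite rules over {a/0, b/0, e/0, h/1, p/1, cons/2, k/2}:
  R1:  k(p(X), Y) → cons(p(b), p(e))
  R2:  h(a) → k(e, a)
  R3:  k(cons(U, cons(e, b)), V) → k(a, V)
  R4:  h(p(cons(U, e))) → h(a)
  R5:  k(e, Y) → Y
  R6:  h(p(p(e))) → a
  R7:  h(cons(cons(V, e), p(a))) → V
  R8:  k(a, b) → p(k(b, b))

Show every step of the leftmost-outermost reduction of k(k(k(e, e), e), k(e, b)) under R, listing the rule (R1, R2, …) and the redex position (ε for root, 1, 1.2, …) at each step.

1. k(k(k(e, e), e), k(e, b))  →  k(k(e, e), k(e, b))   [R5 at 1.1]
2. k(k(e, e), k(e, b))  →  k(e, k(e, b))   [R5 at 1]
3. k(e, k(e, b))  →  k(e, b)   [R5 at ε]
4. k(e, b)  →  b   [R5 at ε]

b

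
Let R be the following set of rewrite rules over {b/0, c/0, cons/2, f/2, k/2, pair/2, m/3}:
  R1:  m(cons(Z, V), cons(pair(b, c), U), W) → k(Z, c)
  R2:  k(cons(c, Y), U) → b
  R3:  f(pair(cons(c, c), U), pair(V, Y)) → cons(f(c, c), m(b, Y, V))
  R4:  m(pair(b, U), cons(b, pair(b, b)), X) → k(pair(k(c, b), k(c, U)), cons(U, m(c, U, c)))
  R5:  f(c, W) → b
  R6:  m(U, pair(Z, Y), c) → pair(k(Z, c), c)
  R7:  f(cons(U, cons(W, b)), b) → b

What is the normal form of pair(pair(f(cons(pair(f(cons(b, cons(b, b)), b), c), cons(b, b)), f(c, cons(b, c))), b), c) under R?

1. pair(pair(f(cons(pair(f(cons(b, cons(b, b)), b), c), cons(b, b)), f(c, cons(b, c))), b), c)  →  pair(pair(f(cons(pair(b, c), cons(b, b)), f(c, cons(b, c))), b), c)   [R7 at 1.1.1.1.1]
2. pair(pair(f(cons(pair(b, c), cons(b, b)), f(c, cons(b, c))), b), c)  →  pair(pair(f(cons(pair(b, c), cons(b, b)), b), b), c)   [R5 at 1.1.2]
3. pair(pair(f(cons(pair(b, c), cons(b, b)), b), b), c)  →  pair(pair(b, b), c)   [R7 at 1.1]

pair(pair(b, b), c)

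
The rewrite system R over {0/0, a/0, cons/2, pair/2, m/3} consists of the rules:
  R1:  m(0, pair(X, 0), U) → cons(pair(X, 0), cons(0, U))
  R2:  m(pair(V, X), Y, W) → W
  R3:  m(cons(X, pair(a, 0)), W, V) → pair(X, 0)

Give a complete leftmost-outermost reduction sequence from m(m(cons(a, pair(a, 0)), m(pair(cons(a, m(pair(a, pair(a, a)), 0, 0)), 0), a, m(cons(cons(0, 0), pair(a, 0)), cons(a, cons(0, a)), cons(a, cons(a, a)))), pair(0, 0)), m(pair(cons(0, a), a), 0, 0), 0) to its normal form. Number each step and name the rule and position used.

1. m(m(cons(a, pair(a, 0)), m(pair(cons(a, m(pair(a, pair(a, a)), 0, 0)), 0), a, m(cons(cons(0, 0), pair(a, 0)), cons(a, cons(0, a)), cons(a, cons(a, a)))), pair(0, 0)), m(pair(cons(0, a), a), 0, 0), 0)  →  m(pair(a, 0), m(pair(cons(0, a), a), 0, 0), 0)   [R3 at 1]
2. m(pair(a, 0), m(pair(cons(0, a), a), 0, 0), 0)  →  0   [R2 at ε]

0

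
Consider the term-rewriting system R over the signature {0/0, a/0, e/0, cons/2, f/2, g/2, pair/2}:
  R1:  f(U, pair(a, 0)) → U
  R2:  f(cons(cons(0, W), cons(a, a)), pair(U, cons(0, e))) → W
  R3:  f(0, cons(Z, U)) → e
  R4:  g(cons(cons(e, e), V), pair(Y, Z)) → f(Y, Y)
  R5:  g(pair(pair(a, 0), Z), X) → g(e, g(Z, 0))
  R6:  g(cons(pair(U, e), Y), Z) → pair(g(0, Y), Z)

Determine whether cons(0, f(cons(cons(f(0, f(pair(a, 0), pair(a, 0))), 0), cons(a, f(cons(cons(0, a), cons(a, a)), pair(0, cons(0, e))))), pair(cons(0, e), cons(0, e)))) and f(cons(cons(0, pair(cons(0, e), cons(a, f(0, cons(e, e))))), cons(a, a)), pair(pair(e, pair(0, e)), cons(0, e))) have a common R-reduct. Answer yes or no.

no — NF(t₁) = cons(0, 0), NF(t₂) = pair(cons(0, e), cons(a, e))

Reduce t₁ = cons(0, f(cons(cons(f(0, f(pair(a, 0), pair(a, 0))), 0), cons(a, f(cons(cons(0, a), cons(a, a)), pair(0, cons(0, e))))), pair(cons(0, e), cons(0, e)))):
1. cons(0, f(cons(cons(f(0, f(pair(a, 0), pair(a, 0))), 0), cons(a, f(cons(cons(0, a), cons(a, a)), pair(0, cons(0, e))))), pair(cons(0, e), cons(0, e))))  →  cons(0, f(cons(cons(f(0, pair(a, 0)), 0), cons(a, f(cons(cons(0, a), cons(a, a)), pair(0, cons(0, e))))), pair(cons(0, e), cons(0, e))))   [R1 at 2.1.1.1.2]
2. cons(0, f(cons(cons(f(0, pair(a, 0)), 0), cons(a, f(cons(cons(0, a), cons(a, a)), pair(0, cons(0, e))))), pair(cons(0, e), cons(0, e))))  →  cons(0, f(cons(cons(0, 0), cons(a, f(cons(cons(0, a), cons(a, a)), pair(0, cons(0, e))))), pair(cons(0, e), cons(0, e))))   [R1 at 2.1.1.1]
3. cons(0, f(cons(cons(0, 0), cons(a, f(cons(cons(0, a), cons(a, a)), pair(0, cons(0, e))))), pair(cons(0, e), cons(0, e))))  →  cons(0, f(cons(cons(0, 0), cons(a, a)), pair(cons(0, e), cons(0, e))))   [R2 at 2.1.2.2]
4. cons(0, f(cons(cons(0, 0), cons(a, a)), pair(cons(0, e), cons(0, e))))  →  cons(0, 0)   [R2 at 2]

Reduce t₂ = f(cons(cons(0, pair(cons(0, e), cons(a, f(0, cons(e, e))))), cons(a, a)), pair(pair(e, pair(0, e)), cons(0, e))):
1. f(cons(cons(0, pair(cons(0, e), cons(a, f(0, cons(e, e))))), cons(a, a)), pair(pair(e, pair(0, e)), cons(0, e)))  →  pair(cons(0, e), cons(a, f(0, cons(e, e))))   [R2 at ε]
2. pair(cons(0, e), cons(a, f(0, cons(e, e))))  →  pair(cons(0, e), cons(a, e))   [R3 at 2.2]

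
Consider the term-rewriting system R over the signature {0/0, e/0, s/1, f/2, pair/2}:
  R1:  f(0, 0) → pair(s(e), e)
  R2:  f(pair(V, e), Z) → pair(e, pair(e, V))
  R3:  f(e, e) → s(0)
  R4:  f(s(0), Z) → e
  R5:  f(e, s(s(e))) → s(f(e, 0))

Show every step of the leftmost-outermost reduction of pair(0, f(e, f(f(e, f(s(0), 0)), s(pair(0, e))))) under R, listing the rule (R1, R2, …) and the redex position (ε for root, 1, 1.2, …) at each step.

pair(0, s(0))

1. pair(0, f(e, f(f(e, f(s(0), 0)), s(pair(0, e)))))  →  pair(0, f(e, f(f(e, e), s(pair(0, e)))))   [R4 at 2.2.1.2]
2. pair(0, f(e, f(f(e, e), s(pair(0, e)))))  →  pair(0, f(e, f(s(0), s(pair(0, e)))))   [R3 at 2.2.1]
3. pair(0, f(e, f(s(0), s(pair(0, e)))))  →  pair(0, f(e, e))   [R4 at 2.2]
4. pair(0, f(e, e))  →  pair(0, s(0))   [R3 at 2]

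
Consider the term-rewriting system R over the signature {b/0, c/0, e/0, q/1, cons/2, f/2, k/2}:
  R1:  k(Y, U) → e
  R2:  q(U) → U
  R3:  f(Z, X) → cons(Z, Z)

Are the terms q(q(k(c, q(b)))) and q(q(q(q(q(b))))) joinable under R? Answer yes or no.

Reduce t₁ = q(q(k(c, q(b)))):
1. q(q(k(c, q(b))))  →  q(k(c, q(b)))   [R2 at ε]
2. q(k(c, q(b)))  →  k(c, q(b))   [R2 at ε]
3. k(c, q(b))  →  e   [R1 at ε]

Reduce t₂ = q(q(q(q(q(b))))):
1. q(q(q(q(q(b)))))  →  q(q(q(q(b))))   [R2 at ε]
2. q(q(q(q(b))))  →  q(q(q(b)))   [R2 at ε]
3. q(q(q(b)))  →  q(q(b))   [R2 at ε]
4. q(q(b))  →  q(b)   [R2 at ε]
5. q(b)  →  b   [R2 at ε]

no — NF(t₁) = e, NF(t₂) = b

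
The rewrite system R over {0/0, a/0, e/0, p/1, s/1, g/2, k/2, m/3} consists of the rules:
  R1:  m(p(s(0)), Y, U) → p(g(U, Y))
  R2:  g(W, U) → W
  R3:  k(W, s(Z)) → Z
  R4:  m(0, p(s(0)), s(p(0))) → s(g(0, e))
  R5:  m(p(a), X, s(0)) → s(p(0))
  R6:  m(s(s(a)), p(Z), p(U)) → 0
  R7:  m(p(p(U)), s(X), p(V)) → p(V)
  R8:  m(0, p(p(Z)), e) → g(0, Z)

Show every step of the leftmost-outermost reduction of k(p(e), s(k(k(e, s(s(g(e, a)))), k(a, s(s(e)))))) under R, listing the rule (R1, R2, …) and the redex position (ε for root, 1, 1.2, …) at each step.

1. k(p(e), s(k(k(e, s(s(g(e, a)))), k(a, s(s(e))))))  →  k(k(e, s(s(g(e, a)))), k(a, s(s(e))))   [R3 at ε]
2. k(k(e, s(s(g(e, a)))), k(a, s(s(e))))  →  k(s(g(e, a)), k(a, s(s(e))))   [R3 at 1]
3. k(s(g(e, a)), k(a, s(s(e))))  →  k(s(e), k(a, s(s(e))))   [R2 at 1.1]
4. k(s(e), k(a, s(s(e))))  →  k(s(e), s(e))   [R3 at 2]
5. k(s(e), s(e))  →  e   [R3 at ε]

e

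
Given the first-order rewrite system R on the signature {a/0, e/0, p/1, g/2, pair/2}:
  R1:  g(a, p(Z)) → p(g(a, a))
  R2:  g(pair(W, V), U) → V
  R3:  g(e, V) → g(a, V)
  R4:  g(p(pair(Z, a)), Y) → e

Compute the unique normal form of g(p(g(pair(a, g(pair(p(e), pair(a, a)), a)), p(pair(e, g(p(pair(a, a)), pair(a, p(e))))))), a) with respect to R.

e

1. g(p(g(pair(a, g(pair(p(e), pair(a, a)), a)), p(pair(e, g(p(pair(a, a)), pair(a, p(e))))))), a)  →  g(p(g(pair(p(e), pair(a, a)), a)), a)   [R2 at 1.1]
2. g(p(g(pair(p(e), pair(a, a)), a)), a)  →  g(p(pair(a, a)), a)   [R2 at 1.1]
3. g(p(pair(a, a)), a)  →  e   [R4 at ε]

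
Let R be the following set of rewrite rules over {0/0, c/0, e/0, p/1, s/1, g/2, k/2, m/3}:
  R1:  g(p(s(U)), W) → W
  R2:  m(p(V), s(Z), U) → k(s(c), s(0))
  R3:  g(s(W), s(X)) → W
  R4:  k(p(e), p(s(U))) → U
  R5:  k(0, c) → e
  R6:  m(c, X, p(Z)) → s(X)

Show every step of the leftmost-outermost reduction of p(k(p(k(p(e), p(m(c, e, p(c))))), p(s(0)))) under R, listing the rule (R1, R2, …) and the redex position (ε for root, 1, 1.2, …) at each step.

1. p(k(p(k(p(e), p(m(c, e, p(c))))), p(s(0))))  →  p(k(p(k(p(e), p(s(e)))), p(s(0))))   [R6 at 1.1.1.2.1]
2. p(k(p(k(p(e), p(s(e)))), p(s(0))))  →  p(k(p(e), p(s(0))))   [R4 at 1.1.1]
3. p(k(p(e), p(s(0))))  →  p(0)   [R4 at 1]

p(0)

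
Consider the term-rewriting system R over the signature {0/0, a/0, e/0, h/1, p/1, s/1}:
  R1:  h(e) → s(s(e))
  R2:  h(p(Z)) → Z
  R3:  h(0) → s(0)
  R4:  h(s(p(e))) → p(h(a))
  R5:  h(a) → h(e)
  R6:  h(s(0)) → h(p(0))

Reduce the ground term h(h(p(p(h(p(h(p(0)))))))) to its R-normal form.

0

1. h(h(p(p(h(p(h(p(0))))))))  →  h(p(h(p(h(p(0))))))   [R2 at 1]
2. h(p(h(p(h(p(0))))))  →  h(p(h(p(0))))   [R2 at ε]
3. h(p(h(p(0))))  →  h(p(0))   [R2 at ε]
4. h(p(0))  →  0   [R2 at ε]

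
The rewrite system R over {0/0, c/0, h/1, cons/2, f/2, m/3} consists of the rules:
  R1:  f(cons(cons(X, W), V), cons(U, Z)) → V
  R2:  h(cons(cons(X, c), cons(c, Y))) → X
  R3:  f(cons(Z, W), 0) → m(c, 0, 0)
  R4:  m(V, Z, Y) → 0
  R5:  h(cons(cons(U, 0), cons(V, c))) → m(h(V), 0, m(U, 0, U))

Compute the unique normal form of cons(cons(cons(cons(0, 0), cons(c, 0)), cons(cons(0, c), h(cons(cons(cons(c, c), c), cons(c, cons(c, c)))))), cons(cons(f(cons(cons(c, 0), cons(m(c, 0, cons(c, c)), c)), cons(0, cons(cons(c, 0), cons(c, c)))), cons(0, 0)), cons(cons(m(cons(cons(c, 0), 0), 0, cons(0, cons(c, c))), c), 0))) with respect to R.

1. cons(cons(cons(cons(0, 0), cons(c, 0)), cons(cons(0, c), h(cons(cons(cons(c, c), c), cons(c, cons(c, c)))))), cons(cons(f(cons(cons(c, 0), cons(m(c, 0, cons(c, c)), c)), cons(0, cons(cons(c, 0), cons(c, c)))), cons(0, 0)), cons(cons(m(cons(cons(c, 0), 0), 0, cons(0, cons(c, c))), c), 0)))  →  cons(cons(cons(cons(0, 0), cons(c, 0)), cons(cons(0, c), cons(c, c))), cons(cons(f(cons(cons(c, 0), cons(m(c, 0, cons(c, c)), c)), cons(0, cons(cons(c, 0), cons(c, c)))), cons(0, 0)), cons(cons(m(cons(cons(c, 0), 0), 0, cons(0, cons(c, c))), c), 0)))   [R2 at 1.2.2]
2. cons(cons(cons(cons(0, 0), cons(c, 0)), cons(cons(0, c), cons(c, c))), cons(cons(f(cons(cons(c, 0), cons(m(c, 0, cons(c, c)), c)), cons(0, cons(cons(c, 0), cons(c, c)))), cons(0, 0)), cons(cons(m(cons(cons(c, 0), 0), 0, cons(0, cons(c, c))), c), 0)))  →  cons(cons(cons(cons(0, 0), cons(c, 0)), cons(cons(0, c), cons(c, c))), cons(cons(cons(m(c, 0, cons(c, c)), c), cons(0, 0)), cons(cons(m(cons(cons(c, 0), 0), 0, cons(0, cons(c, c))), c), 0)))   [R1 at 2.1.1]
3. cons(cons(cons(cons(0, 0), cons(c, 0)), cons(cons(0, c), cons(c, c))), cons(cons(cons(m(c, 0, cons(c, c)), c), cons(0, 0)), cons(cons(m(cons(cons(c, 0), 0), 0, cons(0, cons(c, c))), c), 0)))  →  cons(cons(cons(cons(0, 0), cons(c, 0)), cons(cons(0, c), cons(c, c))), cons(cons(cons(0, c), cons(0, 0)), cons(cons(m(cons(cons(c, 0), 0), 0, cons(0, cons(c, c))), c), 0)))   [R4 at 2.1.1.1]
4. cons(cons(cons(cons(0, 0), cons(c, 0)), cons(cons(0, c), cons(c, c))), cons(cons(cons(0, c), cons(0, 0)), cons(cons(m(cons(cons(c, 0), 0), 0, cons(0, cons(c, c))), c), 0)))  →  cons(cons(cons(cons(0, 0), cons(c, 0)), cons(cons(0, c), cons(c, c))), cons(cons(cons(0, c), cons(0, 0)), cons(cons(0, c), 0)))   [R4 at 2.2.1.1]

cons(cons(cons(cons(0, 0), cons(c, 0)), cons(cons(0, c), cons(c, c))), cons(cons(cons(0, c), cons(0, 0)), cons(cons(0, c), 0)))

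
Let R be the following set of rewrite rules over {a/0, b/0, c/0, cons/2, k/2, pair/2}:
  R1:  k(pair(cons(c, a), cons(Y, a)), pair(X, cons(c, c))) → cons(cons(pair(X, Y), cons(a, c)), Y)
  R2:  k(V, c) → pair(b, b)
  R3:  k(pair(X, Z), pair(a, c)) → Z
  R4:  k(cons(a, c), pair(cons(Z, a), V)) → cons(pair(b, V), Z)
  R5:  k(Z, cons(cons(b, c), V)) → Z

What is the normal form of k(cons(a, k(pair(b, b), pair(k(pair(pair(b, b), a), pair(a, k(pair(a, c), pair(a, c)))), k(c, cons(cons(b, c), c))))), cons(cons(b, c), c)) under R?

1. k(cons(a, k(pair(b, b), pair(k(pair(pair(b, b), a), pair(a, k(pair(a, c), pair(a, c)))), k(c, cons(cons(b, c), c))))), cons(cons(b, c), c))  →  cons(a, k(pair(b, b), pair(k(pair(pair(b, b), a), pair(a, k(pair(a, c), pair(a, c)))), k(c, cons(cons(b, c), c)))))   [R5 at ε]
2. cons(a, k(pair(b, b), pair(k(pair(pair(b, b), a), pair(a, k(pair(a, c), pair(a, c)))), k(c, cons(cons(b, c), c)))))  →  cons(a, k(pair(b, b), pair(k(pair(pair(b, b), a), pair(a, c)), k(c, cons(cons(b, c), c)))))   [R3 at 2.2.1.2.2]
3. cons(a, k(pair(b, b), pair(k(pair(pair(b, b), a), pair(a, c)), k(c, cons(cons(b, c), c)))))  →  cons(a, k(pair(b, b), pair(a, k(c, cons(cons(b, c), c)))))   [R3 at 2.2.1]
4. cons(a, k(pair(b, b), pair(a, k(c, cons(cons(b, c), c)))))  →  cons(a, k(pair(b, b), pair(a, c)))   [R5 at 2.2.2]
5. cons(a, k(pair(b, b), pair(a, c)))  →  cons(a, b)   [R3 at 2]

cons(a, b)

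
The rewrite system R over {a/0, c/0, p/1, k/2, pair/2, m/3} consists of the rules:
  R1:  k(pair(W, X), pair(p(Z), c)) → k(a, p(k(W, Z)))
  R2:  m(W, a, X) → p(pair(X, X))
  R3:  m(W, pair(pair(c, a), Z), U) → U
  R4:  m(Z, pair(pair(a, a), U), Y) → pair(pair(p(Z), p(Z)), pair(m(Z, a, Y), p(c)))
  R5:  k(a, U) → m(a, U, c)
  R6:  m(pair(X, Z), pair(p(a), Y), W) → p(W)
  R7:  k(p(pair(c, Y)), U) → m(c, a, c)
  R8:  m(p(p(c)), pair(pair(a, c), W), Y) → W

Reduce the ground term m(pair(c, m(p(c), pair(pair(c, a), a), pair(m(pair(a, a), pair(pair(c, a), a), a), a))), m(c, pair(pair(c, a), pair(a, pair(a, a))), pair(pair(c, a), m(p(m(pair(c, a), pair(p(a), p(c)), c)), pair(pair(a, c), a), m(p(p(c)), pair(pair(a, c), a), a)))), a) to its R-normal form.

a

1. m(pair(c, m(p(c), pair(pair(c, a), a), pair(m(pair(a, a), pair(pair(c, a), a), a), a))), m(c, pair(pair(c, a), pair(a, pair(a, a))), pair(pair(c, a), m(p(m(pair(c, a), pair(p(a), p(c)), c)), pair(pair(a, c), a), m(p(p(c)), pair(pair(a, c), a), a)))), a)  →  m(pair(c, pair(m(pair(a, a), pair(pair(c, a), a), a), a)), m(c, pair(pair(c, a), pair(a, pair(a, a))), pair(pair(c, a), m(p(m(pair(c, a), pair(p(a), p(c)), c)), pair(pair(a, c), a), m(p(p(c)), pair(pair(a, c), a), a)))), a)   [R3 at 1.2]
2. m(pair(c, pair(m(pair(a, a), pair(pair(c, a), a), a), a)), m(c, pair(pair(c, a), pair(a, pair(a, a))), pair(pair(c, a), m(p(m(pair(c, a), pair(p(a), p(c)), c)), pair(pair(a, c), a), m(p(p(c)), pair(pair(a, c), a), a)))), a)  →  m(pair(c, pair(a, a)), m(c, pair(pair(c, a), pair(a, pair(a, a))), pair(pair(c, a), m(p(m(pair(c, a), pair(p(a), p(c)), c)), pair(pair(a, c), a), m(p(p(c)), pair(pair(a, c), a), a)))), a)   [R3 at 1.2.1]
3. m(pair(c, pair(a, a)), m(c, pair(pair(c, a), pair(a, pair(a, a))), pair(pair(c, a), m(p(m(pair(c, a), pair(p(a), p(c)), c)), pair(pair(a, c), a), m(p(p(c)), pair(pair(a, c), a), a)))), a)  →  m(pair(c, pair(a, a)), pair(pair(c, a), m(p(m(pair(c, a), pair(p(a), p(c)), c)), pair(pair(a, c), a), m(p(p(c)), pair(pair(a, c), a), a))), a)   [R3 at 2]
4. m(pair(c, pair(a, a)), pair(pair(c, a), m(p(m(pair(c, a), pair(p(a), p(c)), c)), pair(pair(a, c), a), m(p(p(c)), pair(pair(a, c), a), a))), a)  →  a   [R3 at ε]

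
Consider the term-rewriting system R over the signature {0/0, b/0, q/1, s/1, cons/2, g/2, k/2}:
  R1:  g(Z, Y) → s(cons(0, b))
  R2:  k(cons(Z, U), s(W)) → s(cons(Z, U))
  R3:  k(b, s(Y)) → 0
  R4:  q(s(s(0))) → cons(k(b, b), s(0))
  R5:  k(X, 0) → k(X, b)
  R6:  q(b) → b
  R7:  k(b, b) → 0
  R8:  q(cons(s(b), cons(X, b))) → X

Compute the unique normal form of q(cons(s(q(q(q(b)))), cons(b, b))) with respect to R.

1. q(cons(s(q(q(q(b)))), cons(b, b)))  →  q(cons(s(q(q(b))), cons(b, b)))   [R6 at 1.1.1.1.1]
2. q(cons(s(q(q(b))), cons(b, b)))  →  q(cons(s(q(b)), cons(b, b)))   [R6 at 1.1.1.1]
3. q(cons(s(q(b)), cons(b, b)))  →  q(cons(s(b), cons(b, b)))   [R6 at 1.1.1]
4. q(cons(s(b), cons(b, b)))  →  b   [R8 at ε]

b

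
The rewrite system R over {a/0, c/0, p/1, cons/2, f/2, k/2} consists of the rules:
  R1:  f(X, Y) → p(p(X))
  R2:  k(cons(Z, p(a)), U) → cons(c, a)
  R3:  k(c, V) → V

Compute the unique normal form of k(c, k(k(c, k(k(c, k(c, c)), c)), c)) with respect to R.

1. k(c, k(k(c, k(k(c, k(c, c)), c)), c))  →  k(k(c, k(k(c, k(c, c)), c)), c)   [R3 at ε]
2. k(k(c, k(k(c, k(c, c)), c)), c)  →  k(k(k(c, k(c, c)), c), c)   [R3 at 1]
3. k(k(k(c, k(c, c)), c), c)  →  k(k(k(c, c), c), c)   [R3 at 1.1]
4. k(k(k(c, c), c), c)  →  k(k(c, c), c)   [R3 at 1.1]
5. k(k(c, c), c)  →  k(c, c)   [R3 at 1]
6. k(c, c)  →  c   [R3 at ε]

c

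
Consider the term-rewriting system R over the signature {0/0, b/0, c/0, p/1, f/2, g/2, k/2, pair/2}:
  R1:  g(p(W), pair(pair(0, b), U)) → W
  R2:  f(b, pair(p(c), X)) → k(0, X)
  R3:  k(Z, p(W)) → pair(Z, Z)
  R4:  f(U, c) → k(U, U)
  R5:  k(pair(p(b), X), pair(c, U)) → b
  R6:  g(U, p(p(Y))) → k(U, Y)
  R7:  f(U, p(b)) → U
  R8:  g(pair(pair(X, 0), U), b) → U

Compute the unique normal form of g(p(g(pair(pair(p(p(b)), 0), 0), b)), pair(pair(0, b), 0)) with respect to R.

0

1. g(p(g(pair(pair(p(p(b)), 0), 0), b)), pair(pair(0, b), 0))  →  g(pair(pair(p(p(b)), 0), 0), b)   [R1 at ε]
2. g(pair(pair(p(p(b)), 0), 0), b)  →  0   [R8 at ε]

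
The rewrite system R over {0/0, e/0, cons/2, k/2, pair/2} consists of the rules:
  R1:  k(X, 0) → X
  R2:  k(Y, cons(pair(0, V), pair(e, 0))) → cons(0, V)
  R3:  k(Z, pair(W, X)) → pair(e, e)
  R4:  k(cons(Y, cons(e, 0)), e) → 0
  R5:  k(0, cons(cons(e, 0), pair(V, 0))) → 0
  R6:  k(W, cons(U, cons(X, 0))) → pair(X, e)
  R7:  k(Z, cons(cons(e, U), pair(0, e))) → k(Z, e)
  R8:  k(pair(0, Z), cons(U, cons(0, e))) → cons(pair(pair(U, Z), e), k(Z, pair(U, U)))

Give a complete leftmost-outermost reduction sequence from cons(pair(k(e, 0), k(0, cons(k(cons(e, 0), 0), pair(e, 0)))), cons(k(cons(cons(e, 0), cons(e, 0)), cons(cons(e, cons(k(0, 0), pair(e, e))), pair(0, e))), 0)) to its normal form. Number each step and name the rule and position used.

1. cons(pair(k(e, 0), k(0, cons(k(cons(e, 0), 0), pair(e, 0)))), cons(k(cons(cons(e, 0), cons(e, 0)), cons(cons(e, cons(k(0, 0), pair(e, e))), pair(0, e))), 0))  →  cons(pair(e, k(0, cons(k(cons(e, 0), 0), pair(e, 0)))), cons(k(cons(cons(e, 0), cons(e, 0)), cons(cons(e, cons(k(0, 0), pair(e, e))), pair(0, e))), 0))   [R1 at 1.1]
2. cons(pair(e, k(0, cons(k(cons(e, 0), 0), pair(e, 0)))), cons(k(cons(cons(e, 0), cons(e, 0)), cons(cons(e, cons(k(0, 0), pair(e, e))), pair(0, e))), 0))  →  cons(pair(e, k(0, cons(cons(e, 0), pair(e, 0)))), cons(k(cons(cons(e, 0), cons(e, 0)), cons(cons(e, cons(k(0, 0), pair(e, e))), pair(0, e))), 0))   [R1 at 1.2.2.1]
3. cons(pair(e, k(0, cons(cons(e, 0), pair(e, 0)))), cons(k(cons(cons(e, 0), cons(e, 0)), cons(cons(e, cons(k(0, 0), pair(e, e))), pair(0, e))), 0))  →  cons(pair(e, 0), cons(k(cons(cons(e, 0), cons(e, 0)), cons(cons(e, cons(k(0, 0), pair(e, e))), pair(0, e))), 0))   [R5 at 1.2]
4. cons(pair(e, 0), cons(k(cons(cons(e, 0), cons(e, 0)), cons(cons(e, cons(k(0, 0), pair(e, e))), pair(0, e))), 0))  →  cons(pair(e, 0), cons(k(cons(cons(e, 0), cons(e, 0)), e), 0))   [R7 at 2.1]
5. cons(pair(e, 0), cons(k(cons(cons(e, 0), cons(e, 0)), e), 0))  →  cons(pair(e, 0), cons(0, 0))   [R4 at 2.1]

cons(pair(e, 0), cons(0, 0))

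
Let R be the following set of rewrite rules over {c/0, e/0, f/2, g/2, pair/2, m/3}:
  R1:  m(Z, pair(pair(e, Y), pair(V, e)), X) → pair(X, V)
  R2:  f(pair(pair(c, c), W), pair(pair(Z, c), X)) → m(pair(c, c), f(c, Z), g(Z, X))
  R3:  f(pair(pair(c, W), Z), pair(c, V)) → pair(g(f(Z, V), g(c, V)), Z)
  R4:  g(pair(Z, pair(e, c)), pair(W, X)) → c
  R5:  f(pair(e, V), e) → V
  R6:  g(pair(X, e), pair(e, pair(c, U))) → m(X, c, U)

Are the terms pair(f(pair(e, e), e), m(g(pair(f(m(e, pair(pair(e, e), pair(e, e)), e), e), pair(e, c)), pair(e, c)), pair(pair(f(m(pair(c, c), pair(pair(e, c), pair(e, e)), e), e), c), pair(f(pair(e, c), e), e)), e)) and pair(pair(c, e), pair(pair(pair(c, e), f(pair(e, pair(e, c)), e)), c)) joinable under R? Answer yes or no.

Reduce t₁ = pair(f(pair(e, e), e), m(g(pair(f(m(e, pair(pair(e, e), pair(e, e)), e), e), pair(e, c)), pair(e, c)), pair(pair(f(m(pair(c, c), pair(pair(e, c), pair(e, e)), e), e), c), pair(f(pair(e, c), e), e)), e)):
1. pair(f(pair(e, e), e), m(g(pair(f(m(e, pair(pair(e, e), pair(e, e)), e), e), pair(e, c)), pair(e, c)), pair(pair(f(m(pair(c, c), pair(pair(e, c), pair(e, e)), e), e), c), pair(f(pair(e, c), e), e)), e))  →  pair(e, m(g(pair(f(m(e, pair(pair(e, e), pair(e, e)), e), e), pair(e, c)), pair(e, c)), pair(pair(f(m(pair(c, c), pair(pair(e, c), pair(e, e)), e), e), c), pair(f(pair(e, c), e), e)), e))   [R5 at 1]
2. pair(e, m(g(pair(f(m(e, pair(pair(e, e), pair(e, e)), e), e), pair(e, c)), pair(e, c)), pair(pair(f(m(pair(c, c), pair(pair(e, c), pair(e, e)), e), e), c), pair(f(pair(e, c), e), e)), e))  →  pair(e, m(c, pair(pair(f(m(pair(c, c), pair(pair(e, c), pair(e, e)), e), e), c), pair(f(pair(e, c), e), e)), e))   [R4 at 2.1]
3. pair(e, m(c, pair(pair(f(m(pair(c, c), pair(pair(e, c), pair(e, e)), e), e), c), pair(f(pair(e, c), e), e)), e))  →  pair(e, m(c, pair(pair(f(pair(e, e), e), c), pair(f(pair(e, c), e), e)), e))   [R1 at 2.2.1.1.1]
4. pair(e, m(c, pair(pair(f(pair(e, e), e), c), pair(f(pair(e, c), e), e)), e))  →  pair(e, m(c, pair(pair(e, c), pair(f(pair(e, c), e), e)), e))   [R5 at 2.2.1.1]
5. pair(e, m(c, pair(pair(e, c), pair(f(pair(e, c), e), e)), e))  →  pair(e, pair(e, f(pair(e, c), e)))   [R1 at 2]
6. pair(e, pair(e, f(pair(e, c), e)))  →  pair(e, pair(e, c))   [R5 at 2.2]

Reduce t₂ = pair(pair(c, e), pair(pair(pair(c, e), f(pair(e, pair(e, c)), e)), c)):
1. pair(pair(c, e), pair(pair(pair(c, e), f(pair(e, pair(e, c)), e)), c))  →  pair(pair(c, e), pair(pair(pair(c, e), pair(e, c)), c))   [R5 at 2.1.2]

no — NF(t₁) = pair(e, pair(e, c)), NF(t₂) = pair(pair(c, e), pair(pair(pair(c, e), pair(e, c)), c))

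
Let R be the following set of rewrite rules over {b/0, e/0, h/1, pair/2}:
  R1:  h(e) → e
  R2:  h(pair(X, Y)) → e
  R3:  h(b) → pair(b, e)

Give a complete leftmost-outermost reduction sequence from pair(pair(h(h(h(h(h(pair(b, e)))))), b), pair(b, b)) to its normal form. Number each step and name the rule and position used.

1. pair(pair(h(h(h(h(h(pair(b, e)))))), b), pair(b, b))  →  pair(pair(h(h(h(h(e)))), b), pair(b, b))   [R2 at 1.1.1.1.1.1]
2. pair(pair(h(h(h(h(e)))), b), pair(b, b))  →  pair(pair(h(h(h(e))), b), pair(b, b))   [R1 at 1.1.1.1.1]
3. pair(pair(h(h(h(e))), b), pair(b, b))  →  pair(pair(h(h(e)), b), pair(b, b))   [R1 at 1.1.1.1]
4. pair(pair(h(h(e)), b), pair(b, b))  →  pair(pair(h(e), b), pair(b, b))   [R1 at 1.1.1]
5. pair(pair(h(e), b), pair(b, b))  →  pair(pair(e, b), pair(b, b))   [R1 at 1.1]

pair(pair(e, b), pair(b, b))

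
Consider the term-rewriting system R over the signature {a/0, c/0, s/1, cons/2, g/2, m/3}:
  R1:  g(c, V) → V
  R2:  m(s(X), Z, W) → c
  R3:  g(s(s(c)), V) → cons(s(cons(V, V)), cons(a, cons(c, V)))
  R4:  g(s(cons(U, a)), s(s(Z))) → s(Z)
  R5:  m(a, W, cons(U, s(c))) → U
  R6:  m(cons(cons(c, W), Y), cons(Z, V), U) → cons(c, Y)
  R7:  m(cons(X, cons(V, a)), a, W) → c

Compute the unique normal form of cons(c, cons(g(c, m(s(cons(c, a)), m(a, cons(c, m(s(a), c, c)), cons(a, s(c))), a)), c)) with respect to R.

1. cons(c, cons(g(c, m(s(cons(c, a)), m(a, cons(c, m(s(a), c, c)), cons(a, s(c))), a)), c))  →  cons(c, cons(m(s(cons(c, a)), m(a, cons(c, m(s(a), c, c)), cons(a, s(c))), a), c))   [R1 at 2.1]
2. cons(c, cons(m(s(cons(c, a)), m(a, cons(c, m(s(a), c, c)), cons(a, s(c))), a), c))  →  cons(c, cons(c, c))   [R2 at 2.1]

cons(c, cons(c, c))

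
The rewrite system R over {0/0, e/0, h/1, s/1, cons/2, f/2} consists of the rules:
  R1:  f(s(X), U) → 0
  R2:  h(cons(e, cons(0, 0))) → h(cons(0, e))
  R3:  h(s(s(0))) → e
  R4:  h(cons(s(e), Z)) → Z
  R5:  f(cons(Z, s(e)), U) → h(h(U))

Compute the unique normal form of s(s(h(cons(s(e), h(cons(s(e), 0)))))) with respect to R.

s(s(0))

1. s(s(h(cons(s(e), h(cons(s(e), 0))))))  →  s(s(h(cons(s(e), 0))))   [R4 at 1.1]
2. s(s(h(cons(s(e), 0))))  →  s(s(0))   [R4 at 1.1]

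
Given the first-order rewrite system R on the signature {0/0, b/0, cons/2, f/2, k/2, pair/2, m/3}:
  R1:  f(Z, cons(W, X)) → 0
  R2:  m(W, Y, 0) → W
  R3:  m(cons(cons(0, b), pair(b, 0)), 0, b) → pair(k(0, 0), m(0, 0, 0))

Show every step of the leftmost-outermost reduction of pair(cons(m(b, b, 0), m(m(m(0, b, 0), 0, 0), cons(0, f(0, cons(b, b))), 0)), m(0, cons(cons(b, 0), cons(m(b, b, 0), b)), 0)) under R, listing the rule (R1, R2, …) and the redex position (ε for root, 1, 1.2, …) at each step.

pair(cons(b, 0), 0)

1. pair(cons(m(b, b, 0), m(m(m(0, b, 0), 0, 0), cons(0, f(0, cons(b, b))), 0)), m(0, cons(cons(b, 0), cons(m(b, b, 0), b)), 0))  →  pair(cons(b, m(m(m(0, b, 0), 0, 0), cons(0, f(0, cons(b, b))), 0)), m(0, cons(cons(b, 0), cons(m(b, b, 0), b)), 0))   [R2 at 1.1]
2. pair(cons(b, m(m(m(0, b, 0), 0, 0), cons(0, f(0, cons(b, b))), 0)), m(0, cons(cons(b, 0), cons(m(b, b, 0), b)), 0))  →  pair(cons(b, m(m(0, b, 0), 0, 0)), m(0, cons(cons(b, 0), cons(m(b, b, 0), b)), 0))   [R2 at 1.2]
3. pair(cons(b, m(m(0, b, 0), 0, 0)), m(0, cons(cons(b, 0), cons(m(b, b, 0), b)), 0))  →  pair(cons(b, m(0, b, 0)), m(0, cons(cons(b, 0), cons(m(b, b, 0), b)), 0))   [R2 at 1.2]
4. pair(cons(b, m(0, b, 0)), m(0, cons(cons(b, 0), cons(m(b, b, 0), b)), 0))  →  pair(cons(b, 0), m(0, cons(cons(b, 0), cons(m(b, b, 0), b)), 0))   [R2 at 1.2]
5. pair(cons(b, 0), m(0, cons(cons(b, 0), cons(m(b, b, 0), b)), 0))  →  pair(cons(b, 0), 0)   [R2 at 2]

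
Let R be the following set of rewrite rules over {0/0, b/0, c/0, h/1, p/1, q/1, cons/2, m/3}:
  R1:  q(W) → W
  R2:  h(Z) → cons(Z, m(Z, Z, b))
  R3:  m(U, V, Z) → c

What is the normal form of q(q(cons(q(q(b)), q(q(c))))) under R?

1. q(q(cons(q(q(b)), q(q(c)))))  →  q(cons(q(q(b)), q(q(c))))   [R1 at ε]
2. q(cons(q(q(b)), q(q(c))))  →  cons(q(q(b)), q(q(c)))   [R1 at ε]
3. cons(q(q(b)), q(q(c)))  →  cons(q(b), q(q(c)))   [R1 at 1]
4. cons(q(b), q(q(c)))  →  cons(b, q(q(c)))   [R1 at 1]
5. cons(b, q(q(c)))  →  cons(b, q(c))   [R1 at 2]
6. cons(b, q(c))  →  cons(b, c)   [R1 at 2]

cons(b, c)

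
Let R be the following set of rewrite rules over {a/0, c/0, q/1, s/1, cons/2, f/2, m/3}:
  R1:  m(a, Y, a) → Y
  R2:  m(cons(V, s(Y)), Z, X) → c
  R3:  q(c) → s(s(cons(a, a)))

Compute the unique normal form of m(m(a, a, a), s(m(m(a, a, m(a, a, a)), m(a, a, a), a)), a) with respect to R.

1. m(m(a, a, a), s(m(m(a, a, m(a, a, a)), m(a, a, a), a)), a)  →  m(a, s(m(m(a, a, m(a, a, a)), m(a, a, a), a)), a)   [R1 at 1]
2. m(a, s(m(m(a, a, m(a, a, a)), m(a, a, a), a)), a)  →  s(m(m(a, a, m(a, a, a)), m(a, a, a), a))   [R1 at ε]
3. s(m(m(a, a, m(a, a, a)), m(a, a, a), a))  →  s(m(m(a, a, a), m(a, a, a), a))   [R1 at 1.1.3]
4. s(m(m(a, a, a), m(a, a, a), a))  →  s(m(a, m(a, a, a), a))   [R1 at 1.1]
5. s(m(a, m(a, a, a), a))  →  s(m(a, a, a))   [R1 at 1]
6. s(m(a, a, a))  →  s(a)   [R1 at 1]

s(a)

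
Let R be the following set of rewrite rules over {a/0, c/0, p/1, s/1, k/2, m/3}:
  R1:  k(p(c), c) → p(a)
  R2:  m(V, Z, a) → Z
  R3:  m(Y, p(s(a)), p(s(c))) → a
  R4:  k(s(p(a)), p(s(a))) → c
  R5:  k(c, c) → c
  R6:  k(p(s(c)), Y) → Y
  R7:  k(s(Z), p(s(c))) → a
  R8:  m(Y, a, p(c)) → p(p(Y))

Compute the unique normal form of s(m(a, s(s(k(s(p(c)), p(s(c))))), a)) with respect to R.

1. s(m(a, s(s(k(s(p(c)), p(s(c))))), a))  →  s(s(s(k(s(p(c)), p(s(c))))))   [R2 at 1]
2. s(s(s(k(s(p(c)), p(s(c))))))  →  s(s(s(a)))   [R7 at 1.1.1]

s(s(s(a)))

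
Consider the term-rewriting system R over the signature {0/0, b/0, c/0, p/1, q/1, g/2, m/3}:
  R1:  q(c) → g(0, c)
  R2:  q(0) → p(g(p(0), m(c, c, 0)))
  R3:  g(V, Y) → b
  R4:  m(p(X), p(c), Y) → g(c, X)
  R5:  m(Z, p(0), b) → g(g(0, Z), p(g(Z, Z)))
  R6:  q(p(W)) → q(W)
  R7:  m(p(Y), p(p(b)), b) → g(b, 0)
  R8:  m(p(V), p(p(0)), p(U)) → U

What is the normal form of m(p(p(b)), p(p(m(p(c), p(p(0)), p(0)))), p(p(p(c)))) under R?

p(p(c))

1. m(p(p(b)), p(p(m(p(c), p(p(0)), p(0)))), p(p(p(c))))  →  m(p(p(b)), p(p(0)), p(p(p(c))))   [R8 at 2.1.1]
2. m(p(p(b)), p(p(0)), p(p(p(c))))  →  p(p(c))   [R8 at ε]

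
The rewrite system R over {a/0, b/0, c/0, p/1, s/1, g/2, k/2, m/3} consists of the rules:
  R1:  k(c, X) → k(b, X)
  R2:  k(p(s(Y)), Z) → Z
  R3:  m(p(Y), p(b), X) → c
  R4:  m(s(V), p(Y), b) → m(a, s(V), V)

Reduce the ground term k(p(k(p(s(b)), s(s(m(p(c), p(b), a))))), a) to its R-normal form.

1. k(p(k(p(s(b)), s(s(m(p(c), p(b), a))))), a)  →  k(p(s(s(m(p(c), p(b), a)))), a)   [R2 at 1.1]
2. k(p(s(s(m(p(c), p(b), a)))), a)  →  a   [R2 at ε]

a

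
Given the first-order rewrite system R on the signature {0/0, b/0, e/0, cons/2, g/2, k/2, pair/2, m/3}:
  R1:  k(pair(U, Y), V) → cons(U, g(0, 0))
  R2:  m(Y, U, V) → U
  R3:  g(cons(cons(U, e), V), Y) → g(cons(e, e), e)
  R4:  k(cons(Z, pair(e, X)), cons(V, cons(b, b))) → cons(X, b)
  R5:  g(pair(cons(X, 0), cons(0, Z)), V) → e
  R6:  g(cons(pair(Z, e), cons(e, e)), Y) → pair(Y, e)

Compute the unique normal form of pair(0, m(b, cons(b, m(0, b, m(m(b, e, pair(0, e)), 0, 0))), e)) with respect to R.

pair(0, cons(b, b))

1. pair(0, m(b, cons(b, m(0, b, m(m(b, e, pair(0, e)), 0, 0))), e))  →  pair(0, cons(b, m(0, b, m(m(b, e, pair(0, e)), 0, 0))))   [R2 at 2]
2. pair(0, cons(b, m(0, b, m(m(b, e, pair(0, e)), 0, 0))))  →  pair(0, cons(b, b))   [R2 at 2.2]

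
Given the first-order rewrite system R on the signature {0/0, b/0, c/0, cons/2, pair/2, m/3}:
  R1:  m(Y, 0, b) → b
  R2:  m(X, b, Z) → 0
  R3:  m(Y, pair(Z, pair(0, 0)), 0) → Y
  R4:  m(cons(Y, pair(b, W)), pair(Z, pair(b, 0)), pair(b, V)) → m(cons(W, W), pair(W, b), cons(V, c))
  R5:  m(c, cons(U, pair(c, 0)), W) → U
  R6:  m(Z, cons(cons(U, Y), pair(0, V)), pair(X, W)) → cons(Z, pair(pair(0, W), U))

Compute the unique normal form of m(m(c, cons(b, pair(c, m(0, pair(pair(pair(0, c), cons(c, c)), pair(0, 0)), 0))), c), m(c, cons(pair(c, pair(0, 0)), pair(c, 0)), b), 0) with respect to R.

1. m(m(c, cons(b, pair(c, m(0, pair(pair(pair(0, c), cons(c, c)), pair(0, 0)), 0))), c), m(c, cons(pair(c, pair(0, 0)), pair(c, 0)), b), 0)  →  m(m(c, cons(b, pair(c, 0)), c), m(c, cons(pair(c, pair(0, 0)), pair(c, 0)), b), 0)   [R3 at 1.2.2.2]
2. m(m(c, cons(b, pair(c, 0)), c), m(c, cons(pair(c, pair(0, 0)), pair(c, 0)), b), 0)  →  m(b, m(c, cons(pair(c, pair(0, 0)), pair(c, 0)), b), 0)   [R5 at 1]
3. m(b, m(c, cons(pair(c, pair(0, 0)), pair(c, 0)), b), 0)  →  m(b, pair(c, pair(0, 0)), 0)   [R5 at 2]
4. m(b, pair(c, pair(0, 0)), 0)  →  b   [R3 at ε]

b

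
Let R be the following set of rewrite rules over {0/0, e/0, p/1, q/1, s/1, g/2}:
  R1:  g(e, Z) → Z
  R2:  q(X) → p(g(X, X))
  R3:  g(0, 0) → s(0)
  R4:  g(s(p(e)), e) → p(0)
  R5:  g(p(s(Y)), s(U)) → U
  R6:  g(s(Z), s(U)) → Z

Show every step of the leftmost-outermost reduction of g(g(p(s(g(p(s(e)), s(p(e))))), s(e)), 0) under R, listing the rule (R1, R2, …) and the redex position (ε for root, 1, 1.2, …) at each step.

0

1. g(g(p(s(g(p(s(e)), s(p(e))))), s(e)), 0)  →  g(e, 0)   [R5 at 1]
2. g(e, 0)  →  0   [R1 at ε]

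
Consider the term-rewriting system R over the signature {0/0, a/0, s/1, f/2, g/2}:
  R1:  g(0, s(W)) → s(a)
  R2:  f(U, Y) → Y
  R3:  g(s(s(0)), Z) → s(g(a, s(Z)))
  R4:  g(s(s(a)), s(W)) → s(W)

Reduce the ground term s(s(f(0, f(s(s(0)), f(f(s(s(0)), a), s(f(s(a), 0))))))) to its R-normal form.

1. s(s(f(0, f(s(s(0)), f(f(s(s(0)), a), s(f(s(a), 0)))))))  →  s(s(f(s(s(0)), f(f(s(s(0)), a), s(f(s(a), 0))))))   [R2 at 1.1]
2. s(s(f(s(s(0)), f(f(s(s(0)), a), s(f(s(a), 0))))))  →  s(s(f(f(s(s(0)), a), s(f(s(a), 0)))))   [R2 at 1.1]
3. s(s(f(f(s(s(0)), a), s(f(s(a), 0)))))  →  s(s(s(f(s(a), 0))))   [R2 at 1.1]
4. s(s(s(f(s(a), 0))))  →  s(s(s(0)))   [R2 at 1.1.1]

s(s(s(0)))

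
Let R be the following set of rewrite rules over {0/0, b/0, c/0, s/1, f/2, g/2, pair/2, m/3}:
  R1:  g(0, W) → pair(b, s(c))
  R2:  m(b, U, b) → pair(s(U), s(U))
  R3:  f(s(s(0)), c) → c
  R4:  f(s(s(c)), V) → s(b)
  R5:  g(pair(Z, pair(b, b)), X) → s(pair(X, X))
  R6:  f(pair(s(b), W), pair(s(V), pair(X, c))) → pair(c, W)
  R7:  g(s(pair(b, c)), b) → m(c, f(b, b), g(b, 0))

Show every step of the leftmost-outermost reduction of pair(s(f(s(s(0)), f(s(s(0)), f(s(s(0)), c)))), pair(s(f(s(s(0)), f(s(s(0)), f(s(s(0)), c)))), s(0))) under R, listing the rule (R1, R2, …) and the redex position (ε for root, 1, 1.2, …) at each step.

1. pair(s(f(s(s(0)), f(s(s(0)), f(s(s(0)), c)))), pair(s(f(s(s(0)), f(s(s(0)), f(s(s(0)), c)))), s(0)))  →  pair(s(f(s(s(0)), f(s(s(0)), c))), pair(s(f(s(s(0)), f(s(s(0)), f(s(s(0)), c)))), s(0)))   [R3 at 1.1.2.2]
2. pair(s(f(s(s(0)), f(s(s(0)), c))), pair(s(f(s(s(0)), f(s(s(0)), f(s(s(0)), c)))), s(0)))  →  pair(s(f(s(s(0)), c)), pair(s(f(s(s(0)), f(s(s(0)), f(s(s(0)), c)))), s(0)))   [R3 at 1.1.2]
3. pair(s(f(s(s(0)), c)), pair(s(f(s(s(0)), f(s(s(0)), f(s(s(0)), c)))), s(0)))  →  pair(s(c), pair(s(f(s(s(0)), f(s(s(0)), f(s(s(0)), c)))), s(0)))   [R3 at 1.1]
4. pair(s(c), pair(s(f(s(s(0)), f(s(s(0)), f(s(s(0)), c)))), s(0)))  →  pair(s(c), pair(s(f(s(s(0)), f(s(s(0)), c))), s(0)))   [R3 at 2.1.1.2.2]
5. pair(s(c), pair(s(f(s(s(0)), f(s(s(0)), c))), s(0)))  →  pair(s(c), pair(s(f(s(s(0)), c)), s(0)))   [R3 at 2.1.1.2]
6. pair(s(c), pair(s(f(s(s(0)), c)), s(0)))  →  pair(s(c), pair(s(c), s(0)))   [R3 at 2.1.1]

pair(s(c), pair(s(c), s(0)))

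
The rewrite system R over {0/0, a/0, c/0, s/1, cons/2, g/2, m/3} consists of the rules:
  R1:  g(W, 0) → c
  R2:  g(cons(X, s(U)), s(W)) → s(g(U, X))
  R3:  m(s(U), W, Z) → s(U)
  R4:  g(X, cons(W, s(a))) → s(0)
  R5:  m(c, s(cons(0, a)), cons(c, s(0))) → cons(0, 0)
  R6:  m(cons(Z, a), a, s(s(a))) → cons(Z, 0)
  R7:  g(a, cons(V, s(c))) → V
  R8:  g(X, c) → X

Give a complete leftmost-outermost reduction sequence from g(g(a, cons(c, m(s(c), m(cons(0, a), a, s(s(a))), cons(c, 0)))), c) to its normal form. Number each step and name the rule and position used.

c

1. g(g(a, cons(c, m(s(c), m(cons(0, a), a, s(s(a))), cons(c, 0)))), c)  →  g(a, cons(c, m(s(c), m(cons(0, a), a, s(s(a))), cons(c, 0))))   [R8 at ε]
2. g(a, cons(c, m(s(c), m(cons(0, a), a, s(s(a))), cons(c, 0))))  →  g(a, cons(c, s(c)))   [R3 at 2.2]
3. g(a, cons(c, s(c)))  →  c   [R7 at ε]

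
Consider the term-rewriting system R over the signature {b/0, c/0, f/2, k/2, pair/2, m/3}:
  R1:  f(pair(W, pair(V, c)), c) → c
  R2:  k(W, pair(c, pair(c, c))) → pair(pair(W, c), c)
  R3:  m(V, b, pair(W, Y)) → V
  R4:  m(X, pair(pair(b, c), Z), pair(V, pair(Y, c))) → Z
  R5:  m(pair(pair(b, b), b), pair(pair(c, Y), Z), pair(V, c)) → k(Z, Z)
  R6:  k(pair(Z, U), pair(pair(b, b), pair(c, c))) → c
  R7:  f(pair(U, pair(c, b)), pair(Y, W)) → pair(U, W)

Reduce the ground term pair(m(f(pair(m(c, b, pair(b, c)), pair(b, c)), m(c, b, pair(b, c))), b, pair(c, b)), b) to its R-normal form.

pair(c, b)

1. pair(m(f(pair(m(c, b, pair(b, c)), pair(b, c)), m(c, b, pair(b, c))), b, pair(c, b)), b)  →  pair(f(pair(m(c, b, pair(b, c)), pair(b, c)), m(c, b, pair(b, c))), b)   [R3 at 1]
2. pair(f(pair(m(c, b, pair(b, c)), pair(b, c)), m(c, b, pair(b, c))), b)  →  pair(f(pair(c, pair(b, c)), m(c, b, pair(b, c))), b)   [R3 at 1.1.1]
3. pair(f(pair(c, pair(b, c)), m(c, b, pair(b, c))), b)  →  pair(f(pair(c, pair(b, c)), c), b)   [R3 at 1.2]
4. pair(f(pair(c, pair(b, c)), c), b)  →  pair(c, b)   [R1 at 1]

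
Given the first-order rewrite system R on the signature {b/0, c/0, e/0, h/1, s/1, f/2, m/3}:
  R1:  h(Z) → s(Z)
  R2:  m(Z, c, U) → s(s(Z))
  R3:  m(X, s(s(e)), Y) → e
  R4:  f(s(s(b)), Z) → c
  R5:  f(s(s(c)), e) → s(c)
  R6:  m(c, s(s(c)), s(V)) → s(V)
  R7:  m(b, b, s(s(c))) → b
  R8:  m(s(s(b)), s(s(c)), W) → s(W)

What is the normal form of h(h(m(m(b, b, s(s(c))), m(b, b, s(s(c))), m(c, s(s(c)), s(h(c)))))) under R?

1. h(h(m(m(b, b, s(s(c))), m(b, b, s(s(c))), m(c, s(s(c)), s(h(c))))))  →  s(h(m(m(b, b, s(s(c))), m(b, b, s(s(c))), m(c, s(s(c)), s(h(c))))))   [R1 at ε]
2. s(h(m(m(b, b, s(s(c))), m(b, b, s(s(c))), m(c, s(s(c)), s(h(c))))))  →  s(s(m(m(b, b, s(s(c))), m(b, b, s(s(c))), m(c, s(s(c)), s(h(c))))))   [R1 at 1]
3. s(s(m(m(b, b, s(s(c))), m(b, b, s(s(c))), m(c, s(s(c)), s(h(c))))))  →  s(s(m(b, m(b, b, s(s(c))), m(c, s(s(c)), s(h(c))))))   [R7 at 1.1.1]
4. s(s(m(b, m(b, b, s(s(c))), m(c, s(s(c)), s(h(c))))))  →  s(s(m(b, b, m(c, s(s(c)), s(h(c))))))   [R7 at 1.1.2]
5. s(s(m(b, b, m(c, s(s(c)), s(h(c))))))  →  s(s(m(b, b, s(h(c)))))   [R6 at 1.1.3]
6. s(s(m(b, b, s(h(c)))))  →  s(s(m(b, b, s(s(c)))))   [R1 at 1.1.3.1]
7. s(s(m(b, b, s(s(c)))))  →  s(s(b))   [R7 at 1.1]

s(s(b))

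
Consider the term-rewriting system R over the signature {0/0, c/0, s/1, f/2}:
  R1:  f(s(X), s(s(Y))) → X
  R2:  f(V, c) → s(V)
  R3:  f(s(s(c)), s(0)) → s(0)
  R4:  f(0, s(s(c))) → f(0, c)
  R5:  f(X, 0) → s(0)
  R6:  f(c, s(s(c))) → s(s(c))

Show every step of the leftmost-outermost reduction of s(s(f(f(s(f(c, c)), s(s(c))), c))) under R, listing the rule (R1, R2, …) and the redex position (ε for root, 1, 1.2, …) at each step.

1. s(s(f(f(s(f(c, c)), s(s(c))), c)))  →  s(s(s(f(s(f(c, c)), s(s(c))))))   [R2 at 1.1]
2. s(s(s(f(s(f(c, c)), s(s(c))))))  →  s(s(s(f(c, c))))   [R1 at 1.1.1]
3. s(s(s(f(c, c))))  →  s(s(s(s(c))))   [R2 at 1.1.1]

s(s(s(s(c))))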